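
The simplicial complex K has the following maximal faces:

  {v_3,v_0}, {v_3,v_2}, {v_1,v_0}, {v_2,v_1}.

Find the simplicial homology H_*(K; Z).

H_0 ≅ Z,  H_1 ≅ Z.

Order the vertices as v_0 < v_1 < v_2 < v_3. Listing each simplex with vertices in this order, K has dimension 1 with simplices:

  0-simplices (4): [v_0], [v_1], [v_2], [v_3]
  1-simplices (4): [v_0,v_1], [v_0,v_3], [v_1,v_2], [v_2,v_3]

Hence C_0 ≅ Z^4, C_1 ≅ Z^4.

The boundary map ∂_1: C_1 → C_0 sends each edge [p,q] (with p < q) to q − p. For instance
  ∂[v_0,v_3] = [v_3] − [v_0].
As a 4×4 matrix over Z this has rank 3, with invariant factors (1,1,1).

From H_k ≅ ker(∂_k) / im(∂_{k+1}) we obtain:

  H_0: rank C_0 − rank ∂_1 = 4 − 3 = 1, and the invariant factors of ∂_1 are all 1, so H_0 = Z.
  H_1: rank ker ∂_1 − rank ∂_2 = (4 − 3) − 0 = 1, and there is no ∂_2, so H_1 = Z.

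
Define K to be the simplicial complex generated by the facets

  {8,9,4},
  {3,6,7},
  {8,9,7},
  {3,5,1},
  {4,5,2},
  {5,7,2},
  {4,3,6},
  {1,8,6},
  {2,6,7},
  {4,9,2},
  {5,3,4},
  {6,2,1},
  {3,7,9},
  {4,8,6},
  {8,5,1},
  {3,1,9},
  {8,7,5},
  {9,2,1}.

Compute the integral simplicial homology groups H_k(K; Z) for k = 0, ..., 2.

K has 9 vertices, 27 edges, 18 triangles.
rank ∂_0 = 0, rank ∂_1 = 8 ⇒ b_0 = 9 − 0 − 8 = 1; all invariant factors of ∂_1 are 1 so no torsion. So H_0 ≅ Z.
rank ∂_1 = 8, rank ∂_2 = 17 ⇒ b_1 = 27 − 8 − 17 = 2; all invariant factors of ∂_2 are 1 so no torsion. So H_1 ≅ Z^2.
rank ∂_2 = 17, rank ∂_3 = 0 ⇒ b_2 = 18 − 17 − 0 = 1. So H_2 ≅ Z.

H_0 = Z,  H_1 = Z^2,  H_2 = Z.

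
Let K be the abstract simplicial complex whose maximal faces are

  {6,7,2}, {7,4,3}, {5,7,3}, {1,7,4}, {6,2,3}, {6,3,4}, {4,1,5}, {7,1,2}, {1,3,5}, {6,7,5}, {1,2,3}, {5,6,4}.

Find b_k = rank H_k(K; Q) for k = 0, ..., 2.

K has 7 vertices, 18 edges, 12 triangles.
rank ∂_0 = 0, rank ∂_1 = 6 ⇒ b_0 = 7 − 0 − 6 = 1; all invariant factors of ∂_1 are 1 so no torsion. So H_0 ≅ Z.
rank ∂_1 = 6, rank ∂_2 = 12 ⇒ b_1 = 18 − 6 − 12 = 0; ∂_2 has invariant factor(s) [2] giving torsion. So H_1 ≅ Z/2Z.
rank ∂_2 = 12, rank ∂_3 = 0 ⇒ b_2 = 12 − 12 − 0 = 0. So H_2 ≅ 0.

b_0 = 1, b_1 = 0, b_2 = 0.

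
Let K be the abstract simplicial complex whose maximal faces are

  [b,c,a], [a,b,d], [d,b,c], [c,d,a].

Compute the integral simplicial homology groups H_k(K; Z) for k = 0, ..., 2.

K has 4 vertices, 6 edges, 4 triangles.
rank ∂_0 = 0, rank ∂_1 = 3 ⇒ b_0 = 4 − 0 − 3 = 1; all invariant factors of ∂_1 are 1 so no torsion. So H_0 = Z.
rank ∂_1 = 3, rank ∂_2 = 3 ⇒ b_1 = 6 − 3 − 3 = 0; all invariant factors of ∂_2 are 1 so no torsion. So H_1 = 0.
rank ∂_2 = 3, rank ∂_3 = 0 ⇒ b_2 = 4 − 3 − 0 = 1. So H_2 = Z.

H_0 ≅ Z,  H_1 = 0,  H_2 ≅ Z.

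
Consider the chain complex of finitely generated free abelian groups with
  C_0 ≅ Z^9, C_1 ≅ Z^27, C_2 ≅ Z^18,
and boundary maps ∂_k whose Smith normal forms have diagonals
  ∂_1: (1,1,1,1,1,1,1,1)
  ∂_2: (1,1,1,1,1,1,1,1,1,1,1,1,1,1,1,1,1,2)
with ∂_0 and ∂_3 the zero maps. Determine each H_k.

H_0: b_0 = 9 − 0 − 8 = 1; torsion from ∂_1 factors > 1: none. So H_0 = Z.
H_1: b_1 = 27 − 8 − 18 = 1; torsion from ∂_2 factors > 1: [2]. So H_1 = Z ⊕ Z_2.
H_2: b_2 = 18 − 18 − 0 = 0; torsion from ∂_3 factors > 1: none. So H_2 = 0.

H_0 = Z,  H_1 = Z ⊕ Z_2,  H_2 = 0.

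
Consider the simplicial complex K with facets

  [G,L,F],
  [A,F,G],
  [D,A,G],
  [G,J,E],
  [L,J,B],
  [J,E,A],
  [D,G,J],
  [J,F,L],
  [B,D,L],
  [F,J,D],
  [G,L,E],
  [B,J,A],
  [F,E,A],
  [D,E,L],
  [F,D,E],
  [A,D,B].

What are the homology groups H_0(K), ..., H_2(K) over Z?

Take the total order A < B < D < E < F < G < J < L on the vertex set. Then K (dimension 2) consists of the simplices:

  0-simplices (8): A, B, D, E, F, G, J, L
  1-simplices (24): AB, AD, AE, AF, AG, AJ, BD, BJ, BL, DE, DF, DG, DJ, DL, EF, EG, EJ, EL, FG, FJ, FL, GJ, GL, JL
  2-simplices (16): ABD, ABJ, ADG, AEF, AEJ, AFG, BDL, BJL, DEF, DEL, DFJ, DGJ, EGJ, EGL, FGL, FJL

giving chain groups C_0 ≅ Z^8, C_1 ≅ Z^24, C_2 ≅ Z^16.

∂_1: C_1 → C_0 is given by ∂[p,q] = [q] − [p].
As a 8×24 matrix over Z this has rank 7, with invariant factors (1,1,1,1,1,1,1).

The boundary map ∂_2: C_2 → C_1 sends each 2-simplex [p,q,r] to [q,r] − [p,r] + [p,q]. For instance
  ∂DGJ = GJ − DJ + DG,
  ∂EGL = GL − EL + EG.
The resulting 24×16 matrix has rank 15, and its Smith normal form has invariant factors (1,1,1,1,1,1,1,1,1,1,1,1,1,1,1).

Computing H_k = (kernel of ∂_k) / (image of ∂_{k+1}):

  H_0: rank C_0 − rank ∂_1 = 8 − 7 = 1, and the invariant factors of ∂_1 are all 1, so H_0 ≅ Z.
  H_1: rank ker ∂_1 − rank ∂_2 = (24 − 7) − 15 = 2, and the invariant factors of ∂_2 are all 1, so H_1 ≅ Z^2.
  H_2: rank ker ∂_2 − rank ∂_3 = (16 − 15) − 0 = 1, and there is no ∂_3, so H_2 ≅ Z.

(K is a triangulation of the torus T^2.)

H_0 ≅ Z,  H_1 ≅ Z^2,  H_2 ≅ Z.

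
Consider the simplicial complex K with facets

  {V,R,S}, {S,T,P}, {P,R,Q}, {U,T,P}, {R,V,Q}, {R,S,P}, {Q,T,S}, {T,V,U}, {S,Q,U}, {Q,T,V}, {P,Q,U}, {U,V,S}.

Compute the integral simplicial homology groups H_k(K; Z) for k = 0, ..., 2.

H_0 = Z,  H_1 = Z/2,  H_2 = 0.

K has 7 vertices, 18 edges, 12 triangles.
rank ∂_0 = 0, rank ∂_1 = 6 ⇒ b_0 = 7 − 0 − 6 = 1; all invariant factors of ∂_1 are 1 so no torsion. So H_0 = Z.
rank ∂_1 = 6, rank ∂_2 = 12 ⇒ b_1 = 18 − 6 − 12 = 0; ∂_2 has invariant factor(s) [2] giving torsion. So H_1 = Z/2.
rank ∂_2 = 12, rank ∂_3 = 0 ⇒ b_2 = 12 − 12 − 0 = 0. So H_2 = 0.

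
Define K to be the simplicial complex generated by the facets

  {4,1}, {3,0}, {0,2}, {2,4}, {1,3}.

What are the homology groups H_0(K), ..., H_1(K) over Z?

Fix the vertex order 0 < 1 < 2 < 3 < 4 and write every simplex with vertices in increasing order. Then dim K = 1 and the simplices of K are:

  0-simplices (5): [0], [1], [2], [3], [4]
  1-simplices (5): [0,2], [0,3], [1,3], [1,4], [2,4]

so the chain groups are C_0 ≅ Z^5, C_1 ≅ Z^5.

Boundary ∂_1: C_1 → C_0 sends each edge [p,q] (with p < q) to q − p.
As a 5×5 matrix over Z this has rank 4, with invariant factors (1,1,1,1).

Reading off H_k = ker ∂_k / im ∂_{k+1}:

  H_0: rank C_0 − rank ∂_1 = 5 − 4 = 1, and the invariant factors of ∂_1 are all 1, so H_0 ≅ Z.
  H_1: rank ker ∂_1 − rank ∂_2 = (5 − 4) − 0 = 1, and there is no ∂_2, so H_1 ≅ Z.

H_0 ≅ Z,  H_1 ≅ Z.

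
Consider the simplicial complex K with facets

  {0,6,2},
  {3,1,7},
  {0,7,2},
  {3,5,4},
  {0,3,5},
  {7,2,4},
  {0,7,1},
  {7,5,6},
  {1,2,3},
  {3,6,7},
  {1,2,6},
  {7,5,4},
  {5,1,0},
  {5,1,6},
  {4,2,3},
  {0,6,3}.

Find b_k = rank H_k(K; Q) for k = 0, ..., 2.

K has 8 vertices, 24 edges, 16 triangles.
rank ∂_0 = 0, rank ∂_1 = 7 ⇒ b_0 = 8 − 0 − 7 = 1; all invariant factors of ∂_1 are 1 so no torsion. So H_0 ≅ Z.
rank ∂_1 = 7, rank ∂_2 = 15 ⇒ b_1 = 24 − 7 − 15 = 2; all invariant factors of ∂_2 are 1 so no torsion. So H_1 ≅ Z^2.
rank ∂_2 = 15, rank ∂_3 = 0 ⇒ b_2 = 16 − 15 − 0 = 1. So H_2 ≅ Z.

b_0 = 1, b_1 = 2, b_2 = 1.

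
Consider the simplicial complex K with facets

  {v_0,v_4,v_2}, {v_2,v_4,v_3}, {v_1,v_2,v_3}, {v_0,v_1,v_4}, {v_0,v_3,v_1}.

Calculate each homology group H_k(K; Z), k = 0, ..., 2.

H_0 = Z,  H_1 = Z,  H_2 = 0.

Order the vertices as v_0 < v_1 < v_2 < v_3 < v_4. Listing each simplex with vertices in this order, K has dimension 2 with simplices:

  0-simplices (5): [v_0], [v_1], [v_2], [v_3], [v_4]
  1-simplices (10): [v_0,v_1], [v_0,v_2], [v_0,v_3], [v_0,v_4], [v_1,v_2], [v_1,v_3], [v_1,v_4], [v_2,v_3], [v_2,v_4], [v_3,v_4]
  2-simplices (5): [v_0,v_1,v_3], [v_0,v_1,v_4], [v_0,v_2,v_4], [v_1,v_2,v_3], [v_2,v_3,v_4]

Hence C_0 ≅ Z^5, C_1 ≅ Z^10, C_2 ≅ Z^5.

Boundary ∂_1: C_1 → C_0 sends each edge [p,q] (with p < q) to q − p. For instance
  ∂[v_0,v_1] = [v_1] − [v_0].
The 5×10 boundary matrix has rank 4 and Smith normal form diag(1,1,1,1).

∂_2: C_2 → C_1 maps a triangle to the signed sum of its edges. For instance
  ∂[v_0,v_1,v_4] = [v_1,v_4] − [v_0,v_4] + [v_0,v_1],
  ∂[v_2,v_3,v_4] = [v_3,v_4] − [v_2,v_4] + [v_2,v_3].
This gives a 10×5 integer matrix of rank 5; reducing to Smith normal form yields diagonal entries (1,1,1,1,1).

Reading off H_k = ker ∂_k / im ∂_{k+1}:

  H_0: rank C_0 − rank ∂_1 = 5 − 4 = 1, and the invariant factors of ∂_1 are all 1, so H_0 = Z.
  H_1: rank ker ∂_1 − rank ∂_2 = (10 − 4) − 5 = 1, and the invariant factors of ∂_2 are all 1, so H_1 = Z.
  H_2: rank ker ∂_2 − rank ∂_3 = (5 − 5) − 0 = 0, and there is no ∂_3, so H_2 = 0.

(K is a triangulation of the Möbius band.)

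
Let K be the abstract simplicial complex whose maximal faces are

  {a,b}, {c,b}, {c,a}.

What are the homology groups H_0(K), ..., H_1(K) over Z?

Fix the vertex order a < b < c and write every simplex with vertices in increasing order. Then dim K = 1 and the simplices of K are:

  0-simplices (3): a, b, c
  1-simplices (3): ab, ac, bc

giving chain groups C_0 ≅ Z^3, C_1 ≅ Z^3.

∂_1: C_1 → C_0 maps an edge to its endpoints' difference, ∂[p,q] = q − p.
The resulting 3×3 matrix has rank 2, and its Smith normal form has invariant factors (1,1).

Now H_k = ker ∂_k / im ∂_{k+1}, so:

  H_0: rank C_0 − rank ∂_1 = 3 − 2 = 1, and the invariant factors of ∂_1 are all 1, so H_0 = Z.
  H_1: rank ker ∂_1 − rank ∂_2 = (3 − 2) − 0 = 1, and there is no ∂_2, so H_1 = Z.

H_0 = Z,  H_1 = Z.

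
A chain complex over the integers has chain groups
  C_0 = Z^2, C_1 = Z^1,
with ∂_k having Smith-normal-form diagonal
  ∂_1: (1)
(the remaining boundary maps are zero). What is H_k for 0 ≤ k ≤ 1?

H_0 ≅ Z,  H_1 = 0.

H_0: b_0 = 2 − 0 − 1 = 1; torsion from ∂_1 factors > 1: none. So H_0 ≅ Z.
H_1: b_1 = 1 − 1 − 0 = 0; torsion from ∂_2 factors > 1: none. So H_1 ≅ 0.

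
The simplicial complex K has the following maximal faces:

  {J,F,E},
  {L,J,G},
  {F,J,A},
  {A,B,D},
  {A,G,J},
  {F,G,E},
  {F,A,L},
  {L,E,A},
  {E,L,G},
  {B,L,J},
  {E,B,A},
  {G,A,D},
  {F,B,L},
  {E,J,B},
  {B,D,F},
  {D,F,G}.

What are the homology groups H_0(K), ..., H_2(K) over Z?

H_0 = Z,  H_1 = Z^2,  H_2 = Z.

Take the total order A < B < D < E < F < G < J < L on the vertex set. Then K (dimension 2) consists of the simplices:

  0-simplices (8): A, B, D, E, F, G, J, L
  1-simplices (24): AB, AD, AE, AF, AG, AJ, AL, BD, BE, BF, BJ, BL, DF, DG, EF, EG, EJ, EL, FG, FJ, FL, GJ, GL, JL
  2-simplices (16): ABD, ABE, ADG, AEL, AFJ, AFL, AGJ, BDF, BEJ, BFL, BJL, DFG, EFG, EFJ, EGL, GJL

Hence C_0 ≅ Z^8, C_1 ≅ Z^24, C_2 ≅ Z^16.

∂_1: C_1 → C_0 maps an edge to its endpoints' difference, ∂[p,q] = q − p. For instance
  ∂GL = L − G.
The resulting 8×24 matrix has rank 7, and its Smith normal form has invariant factors (1,1,1,1,1,1,1).

∂_2: C_2 → C_1 sends each 2-simplex [p,q,r] to [q,r] − [p,r] + [p,q]. For instance
  ∂ADG = DG − AG + AD,
  ∂AEL = EL − AL + AE.
This gives a 24×16 integer matrix of rank 15; reducing to Smith normal form yields diagonal entries (1,1,1,1,1,1,1,1,1,1,1,1,1,1,1).

From H_k ≅ ker(∂_k) / im(∂_{k+1}) we obtain:

  H_0: rank C_0 − rank ∂_1 = 8 − 7 = 1, and the invariant factors of ∂_1 are all 1, so H_0 = Z.
  H_1: rank ker ∂_1 − rank ∂_2 = (24 − 7) − 15 = 2, and the invariant factors of ∂_2 are all 1, so H_1 = Z^2.
  H_2: rank ker ∂_2 − rank ∂_3 = (16 − 15) − 0 = 1, and there is no ∂_3, so H_2 = Z.

(K is a triangulation of the torus T^2.)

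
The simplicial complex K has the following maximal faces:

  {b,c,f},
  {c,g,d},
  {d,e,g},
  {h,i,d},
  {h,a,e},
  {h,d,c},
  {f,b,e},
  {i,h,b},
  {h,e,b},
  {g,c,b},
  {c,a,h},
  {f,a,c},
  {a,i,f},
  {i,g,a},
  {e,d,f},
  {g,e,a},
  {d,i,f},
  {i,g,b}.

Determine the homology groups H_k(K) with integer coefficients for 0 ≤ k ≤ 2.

H_0 ≅ Z,  H_1 ≅ Z^2,  H_2 ≅ Z.

K has 9 vertices, 27 edges, 18 triangles.
rank ∂_0 = 0, rank ∂_1 = 8 ⇒ b_0 = 9 − 0 − 8 = 1; all invariant factors of ∂_1 are 1 so no torsion. So H_0 ≅ Z.
rank ∂_1 = 8, rank ∂_2 = 17 ⇒ b_1 = 27 − 8 − 17 = 2; all invariant factors of ∂_2 are 1 so no torsion. So H_1 ≅ Z^2.
rank ∂_2 = 17, rank ∂_3 = 0 ⇒ b_2 = 18 − 17 − 0 = 1. So H_2 ≅ Z.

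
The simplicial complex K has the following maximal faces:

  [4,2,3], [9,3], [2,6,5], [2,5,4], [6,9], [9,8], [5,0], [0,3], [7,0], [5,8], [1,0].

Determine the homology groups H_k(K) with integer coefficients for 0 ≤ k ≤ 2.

Fix the vertex order 0 < 1 < 2 < 3 < 4 < 5 < 6 < 7 < 8 < 9 and write every simplex with vertices in increasing order. Then dim K = 2 and the simplices of K are:

  0-simplices (10): [0], [1], [2], [3], [4], [5], [6], [7], [8], [9]
  1-simplices (15): [0,1], [0,3], [0,5], [0,7], [2,3], [2,4], [2,5], [2,6], [3,4], [3,9], [4,5], [5,6], [5,8], [6,9], [8,9]
  2-simplices (3): [2,3,4], [2,4,5], [2,5,6]

so the chain groups are C_0 ≅ Z^10, C_1 ≅ Z^15, C_2 ≅ Z^3.

Boundary ∂_1: C_1 → C_0 is given by ∂[p,q] = [q] − [p]. For instance
  ∂[0,7] = [7] − [0].
The 10×15 boundary matrix has rank 9 and Smith normal form diag(1,1,1,1,1,1,1,1,1).

The boundary map ∂_2: C_2 → C_1 acts by ∂[p,q,r] = [q,r] − [p,r] + [p,q]. For instance
  ∂[2,5,6] = [5,6] − [2,6] + [2,5],
  ∂[2,4,5] = [4,5] − [2,5] + [2,4].
This gives a 15×3 integer matrix of rank 3; reducing to Smith normal form yields diagonal entries (1,1,1).

Computing H_k = (kernel of ∂_k) / (image of ∂_{k+1}):

  H_0: rank C_0 − rank ∂_1 = 10 − 9 = 1, and the invariant factors of ∂_1 are all 1, so H_0 = Z.
  H_1: rank ker ∂_1 − rank ∂_2 = (15 − 9) − 3 = 3, and the invariant factors of ∂_2 are all 1, so H_1 = Z^3.
  H_2: rank ker ∂_2 − rank ∂_3 = (3 − 3) − 0 = 0, and there is no ∂_3, so H_2 = 0.

As a check, the Euler characteristic is 10 − 15 + 3 = -2, which agrees with 1 − 3 + 0 = -2.

H_0 = Z,  H_1 = Z^3,  H_2 = 0.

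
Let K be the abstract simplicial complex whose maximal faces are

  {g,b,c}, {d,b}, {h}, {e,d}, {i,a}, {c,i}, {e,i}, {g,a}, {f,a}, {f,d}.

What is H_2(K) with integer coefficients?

Fix the vertex order a < b < c < d < e < f < g < h < i and write every simplex with vertices in increasing order. Then dim K = 2 and the simplices of K are:

  0-simplices (9): a, b, c, d, e, f, g, h, i
  1-simplices (11): af, ag, ai, bc, bd, bg, cg, ci, de, df, ei
  2-simplices (1): bcg

Hence C_0 ≅ Z^9, C_1 ≅ Z^11, C_2 ≅ Z^1.

∂_1: C_1 → C_0 maps an edge to its endpoints' difference, ∂[p,q] = q − p.
The resulting 9×11 matrix has rank 7, and its Smith normal form has invariant factors (1,1,1,1,1,1,1).

∂_2: C_2 → C_1 sends each 2-simplex [p,q,r] to [q,r] − [p,r] + [p,q]. For instance
  ∂bcg = cg − bg + bc.
The 11×1 boundary matrix has rank 1 and Smith normal form diag(1).

Now H_k = ker ∂_k / im ∂_{k+1}, so:

  H_2: rank ker ∂_2 − rank ∂_3 = (1 − 1) − 0 = 0, and there is no ∂_3, so H_2 = 0.

H_2 ≅ 0.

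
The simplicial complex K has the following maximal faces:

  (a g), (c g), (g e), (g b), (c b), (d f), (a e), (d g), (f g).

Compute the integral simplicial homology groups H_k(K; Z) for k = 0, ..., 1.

Fix the vertex order a < b < c < d < e < f < g and write every simplex with vertices in increasing order. Then dim K = 1 and the simplices of K are:

  0-simplices (7): a, b, c, d, e, f, g
  1-simplices (9): ae, ag, bc, bg, cg, df, dg, eg, fg

Hence C_0 ≅ Z^7, C_1 ≅ Z^9.

The boundary map ∂_1: C_1 → C_0 sends each edge [p,q] (with p < q) to q − p.
The resulting 7×9 matrix has rank 6, and its Smith normal form has invariant factors (1,1,1,1,1,1).

From H_k ≅ ker(∂_k) / im(∂_{k+1}) we obtain:

  H_0: rank C_0 − rank ∂_1 = 7 − 6 = 1, and the invariant factors of ∂_1 are all 1, so H_0 ≅ Z.
  H_1: rank ker ∂_1 − rank ∂_2 = (9 − 6) − 0 = 3, and there is no ∂_2, so H_1 ≅ Z^3.

H_0 = Z,  H_1 = Z^3.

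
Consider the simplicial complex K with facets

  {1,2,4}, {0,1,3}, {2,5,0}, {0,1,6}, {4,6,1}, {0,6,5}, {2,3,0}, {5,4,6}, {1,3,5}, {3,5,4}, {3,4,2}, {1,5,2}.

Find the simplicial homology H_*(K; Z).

Order the vertices as 0 < 1 < 2 < 3 < 4 < 5 < 6. Listing each simplex with vertices in this order, K has dimension 2 with simplices:

  0-simplices (7): [0], [1], [2], [3], [4], [5], [6]
  1-simplices (18): [0,1], [0,2], [0,3], [0,5], [0,6], [1,2], [1,3], [1,4], [1,5], [1,6], [2,3], [2,4], [2,5], [3,4], [3,5], [4,5], [4,6], [5,6]
  2-simplices (12): [0,1,3], [0,1,6], [0,2,3], [0,2,5], [0,5,6], [1,2,4], [1,2,5], [1,3,5], [1,4,6], [2,3,4], [3,4,5], [4,5,6]

so the chain groups are C_0 ≅ Z^7, C_1 ≅ Z^18, C_2 ≅ Z^12.

Boundary ∂_1: C_1 → C_0 sends each edge [p,q] (with p < q) to q − p.
The resulting 7×18 matrix has rank 6, and its Smith normal form has invariant factors (1,1,1,1,1,1).

∂_2: C_2 → C_1 maps a triangle to the signed sum of its edges. For instance
  ∂[3,4,5] = [4,5] − [3,5] + [3,4],
  ∂[0,2,3] = [2,3] − [0,3] + [0,2].
The resulting 18×12 matrix has rank 12, and its Smith normal form has invariant factors (1,1,1,1,1,1,1,1,1,1,1,2).

Now H_k = ker ∂_k / im ∂_{k+1}, so:

  H_0: rank C_0 − rank ∂_1 = 7 − 6 = 1, and the invariant factors of ∂_1 are all 1, so H_0 ≅ Z.
  H_1: rank ker ∂_1 − rank ∂_2 = (18 − 6) − 12 = 0, and ∂_2 has invariant factor 2 > 1, so H_1 ≅ Z/2Z.
  H_2: rank ker ∂_2 − rank ∂_3 = (12 − 12) − 0 = 0, and there is no ∂_3, so H_2 ≅ 0.

As a check, the Euler characteristic is 7 − 18 + 12 = 1, which agrees with 1 − 0 + 0 = 1.

H_0 ≅ Z,  H_1 ≅ Z/2Z,  H_2 = 0.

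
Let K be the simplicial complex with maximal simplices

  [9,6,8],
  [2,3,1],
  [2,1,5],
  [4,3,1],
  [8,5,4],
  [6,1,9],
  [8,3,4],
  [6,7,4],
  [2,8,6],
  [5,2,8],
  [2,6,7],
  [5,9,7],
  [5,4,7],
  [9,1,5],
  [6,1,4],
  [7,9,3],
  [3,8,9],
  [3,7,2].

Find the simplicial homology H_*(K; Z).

H_0 ≅ Z,  H_1 ≅ Z^2,  H_2 ≅ Z.

Order the vertices as 1 < 2 < 3 < 4 < 5 < 6 < 7 < 8 < 9. Listing each simplex with vertices in this order, K has dimension 2 with simplices:

  0-simplices (9): [1], [2], [3], [4], [5], [6], [7], [8], [9]
  1-simplices (27): (27 of them)
  2-simplices (18): [1,2,3], [1,2,5], [1,3,4], [1,4,6], [1,5,9], [1,6,9], [2,3,7], [2,5,8], [2,6,7], [2,6,8], [3,4,8], [3,7,9], [3,8,9], [4,5,7], [4,5,8], [4,6,7], [5,7,9], [6,8,9]

Hence C_0 ≅ Z^9, C_1 ≅ Z^27, C_2 ≅ Z^18.

Boundary ∂_1: C_1 → C_0 maps an edge to its endpoints' difference, ∂[p,q] = q − p.
The 9×27 boundary matrix has rank 8 and Smith normal form diag(1,1,1,1,1,1,1,1).

∂_2: C_2 → C_1 acts by ∂[p,q,r] = [q,r] − [p,r] + [p,q]. For instance
  ∂[1,5,9] = [5,9] − [1,9] + [1,5],
  ∂[3,8,9] = [8,9] − [3,9] + [3,8].
The resulting 27×18 matrix has rank 17, and its Smith normal form has invariant factors (1,1,1,1,1,1,1,1,1,1,1,1,1,1,1,1,1).

Reading off H_k = ker ∂_k / im ∂_{k+1}:

  H_0: rank C_0 − rank ∂_1 = 9 − 8 = 1, and the invariant factors of ∂_1 are all 1, so H_0 ≅ Z.
  H_1: rank ker ∂_1 − rank ∂_2 = (27 − 8) − 17 = 2, and the invariant factors of ∂_2 are all 1, so H_1 ≅ Z^2.
  H_2: rank ker ∂_2 − rank ∂_3 = (18 − 17) − 0 = 1, and there is no ∂_3, so H_2 ≅ Z.

As a check, the Euler characteristic is 9 − 27 + 18 = 0, which agrees with 1 − 2 + 1 = 0.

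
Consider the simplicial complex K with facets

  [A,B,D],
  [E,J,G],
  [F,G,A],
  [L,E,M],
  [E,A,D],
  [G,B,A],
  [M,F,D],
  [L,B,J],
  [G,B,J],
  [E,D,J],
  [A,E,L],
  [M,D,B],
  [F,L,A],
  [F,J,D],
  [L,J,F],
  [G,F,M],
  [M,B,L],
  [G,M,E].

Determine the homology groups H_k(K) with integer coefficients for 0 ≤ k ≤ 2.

Fix the vertex order A < B < D < E < F < G < J < L < M and write every simplex with vertices in increasing order. Then dim K = 2 and the simplices of K are:

  0-simplices (9): A, B, D, E, F, G, J, L, M
  1-simplices (27): AB, AD, AE, AF, AG, AL, BD, BG, BJ, BL, BM, DE, DF, DJ, DM, EG, EJ, EL, EM, FG, FJ, FL, FM, GJ, GM, JL, LM
  2-simplices (18): ABD, ABG, ADE, AEL, AFG, AFL, BDM, BGJ, BJL, BLM, DEJ, DFJ, DFM, EGJ, EGM, ELM, FGM, FJL

so the chain groups are C_0 ≅ Z^9, C_1 ≅ Z^27, C_2 ≅ Z^18.

The boundary map ∂_1: C_1 → C_0 sends each edge [p,q] (with p < q) to q − p. For instance
  ∂FM = M − F.
The 9×27 boundary matrix has rank 8 and Smith normal form diag(1,1,1,1,1,1,1,1).

Boundary ∂_2: C_2 → C_1 sends each 2-simplex [p,q,r] to [q,r] − [p,r] + [p,q]. For instance
  ∂BJL = JL − BL + BJ,
  ∂ADE = DE − AE + AD.
The resulting 27×18 matrix has rank 17, and its Smith normal form has invariant factors (1,1,1,1,1,1,1,1,1,1,1,1,1,1,1,1,1).

Now H_k = ker ∂_k / im ∂_{k+1}, so:

  H_0: rank C_0 − rank ∂_1 = 9 − 8 = 1, and the invariant factors of ∂_1 are all 1, so H_0 = Z.
  H_1: rank ker ∂_1 − rank ∂_2 = (27 − 8) − 17 = 2, and the invariant factors of ∂_2 are all 1, so H_1 = Z^2.
  H_2: rank ker ∂_2 − rank ∂_3 = (18 − 17) − 0 = 1, and there is no ∂_3, so H_2 = Z.

As a check, the Euler characteristic is 9 − 27 + 18 = 0, which agrees with 1 − 2 + 1 = 0.

H_0 ≅ Z,  H_1 ≅ Z^2,  H_2 ≅ Z.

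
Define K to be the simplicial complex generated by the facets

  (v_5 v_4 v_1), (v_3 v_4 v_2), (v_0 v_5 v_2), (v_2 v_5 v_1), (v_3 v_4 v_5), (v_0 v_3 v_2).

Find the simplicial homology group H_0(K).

H_0 = Z.

We work with the vertex ordering v_0 < v_1 < v_2 < v_3 < v_4 < v_5. The simplices of K, each written with vertices in increasing order, are:

  0-simplices (6): [v_0], [v_1], [v_2], [v_3], [v_4], [v_5]
  1-simplices (12): [v_0,v_2], [v_0,v_3], [v_0,v_5], [v_1,v_2], [v_1,v_4], [v_1,v_5], [v_2,v_3], [v_2,v_4], [v_2,v_5], [v_3,v_4], [v_3,v_5], [v_4,v_5]
  2-simplices (6): [v_0,v_2,v_3], [v_0,v_2,v_5], [v_1,v_2,v_5], [v_1,v_4,v_5], [v_2,v_3,v_4], [v_3,v_4,v_5]

so the chain groups are C_0 ≅ Z^6, C_1 ≅ Z^12, C_2 ≅ Z^6.

∂_1: C_1 → C_0 maps an edge to its endpoints' difference, ∂[p,q] = q − p. For instance
  ∂[v_0,v_3] = [v_3] − [v_0].
This gives a 6×12 integer matrix of rank 5; reducing to Smith normal form yields diagonal entries (1,1,1,1,1).

Boundary ∂_2: C_2 → C_1 maps a triangle to the signed sum of its edges. For instance
  ∂[v_3,v_4,v_5] = [v_4,v_5] − [v_3,v_5] + [v_3,v_4],
  ∂[v_0,v_2,v_3] = [v_2,v_3] − [v_0,v_3] + [v_0,v_2].
This gives a 12×6 integer matrix of rank 6; reducing to Smith normal form yields diagonal entries (1,1,1,1,1,1).

Now H_k = ker ∂_k / im ∂_{k+1}, so:

  H_0: rank C_0 − rank ∂_1 = 6 − 5 = 1, and the invariant factors of ∂_1 are all 1, so H_0 ≅ Z.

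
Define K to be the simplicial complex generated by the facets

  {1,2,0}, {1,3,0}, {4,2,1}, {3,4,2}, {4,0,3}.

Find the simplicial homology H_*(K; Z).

Take the total order 0 < 1 < 2 < 3 < 4 on the vertex set. Then K (dimension 2) consists of the simplices:

  0-simplices (5): [0], [1], [2], [3], [4]
  1-simplices (10): [0,1], [0,2], [0,3], [0,4], [1,2], [1,3], [1,4], [2,3], [2,4], [3,4]
  2-simplices (5): [0,1,2], [0,1,3], [0,3,4], [1,2,4], [2,3,4]

so the chain groups are C_0 ≅ Z^5, C_1 ≅ Z^10, C_2 ≅ Z^5.

The boundary map ∂_1: C_1 → C_0 sends each edge [p,q] (with p < q) to q − p.
As a 5×10 matrix over Z this has rank 4, with invariant factors (1,1,1,1).

Boundary ∂_2: C_2 → C_1 acts by ∂[p,q,r] = [q,r] − [p,r] + [p,q]. For instance
  ∂[0,1,2] = [1,2] − [0,2] + [0,1],
  ∂[0,1,3] = [1,3] − [0,3] + [0,1].
The resulting 10×5 matrix has rank 5, and its Smith normal form has invariant factors (1,1,1,1,1).

From H_k ≅ ker(∂_k) / im(∂_{k+1}) we obtain:

  H_0: rank C_0 − rank ∂_1 = 5 − 4 = 1, and the invariant factors of ∂_1 are all 1, so H_0 ≅ Z.
  H_1: rank ker ∂_1 − rank ∂_2 = (10 − 4) − 5 = 1, and the invariant factors of ∂_2 are all 1, so H_1 ≅ Z.
  H_2: rank ker ∂_2 − rank ∂_3 = (5 − 5) − 0 = 0, and there is no ∂_3, so H_2 ≅ 0.

As a check, the Euler characteristic is 5 − 10 + 5 = 0, which agrees with 1 − 1 + 0 = 0.

H_0 = Z,  H_1 = Z,  H_2 = 0.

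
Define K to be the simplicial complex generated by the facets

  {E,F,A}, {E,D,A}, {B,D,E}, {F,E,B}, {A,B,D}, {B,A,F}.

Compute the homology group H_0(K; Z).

We work with the vertex ordering A < B < D < E < F. The simplices of K, each written with vertices in increasing order, are:

  0-simplices (5): A, B, D, E, F
  1-simplices (9): AB, AD, AE, AF, BD, BE, BF, DE, EF
  2-simplices (6): ABD, ABF, ADE, AEF, BDE, BEF

Hence C_0 ≅ Z^5, C_1 ≅ Z^9, C_2 ≅ Z^6.

Boundary ∂_1: C_1 → C_0 sends each edge [p,q] (with p < q) to q − p.
As a 5×9 matrix over Z this has rank 4, with invariant factors (1,1,1,1).

The boundary map ∂_2: C_2 → C_1 acts by ∂[p,q,r] = [q,r] − [p,r] + [p,q]. For instance
  ∂ADE = DE − AE + AD,
  ∂BDE = DE − BE + BD.
As a 9×6 matrix over Z this has rank 5, with invariant factors (1,1,1,1,1).

Computing H_k = (kernel of ∂_k) / (image of ∂_{k+1}):

  H_0: rank C_0 − rank ∂_1 = 5 − 4 = 1, and the invariant factors of ∂_1 are all 1, so H_0 = Z.

(K is a triangulation of the 2-sphere S^2.)

H_0 ≅ Z.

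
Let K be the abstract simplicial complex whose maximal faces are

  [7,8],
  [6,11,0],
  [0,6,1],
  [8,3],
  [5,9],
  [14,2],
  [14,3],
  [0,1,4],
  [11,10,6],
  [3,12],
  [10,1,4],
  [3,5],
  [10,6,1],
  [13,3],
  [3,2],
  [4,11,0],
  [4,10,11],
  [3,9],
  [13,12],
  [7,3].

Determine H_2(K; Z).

H_2 ≅ Z.

Take the total order 0 < 1 < 2 < 3 < 4 < 5 < 6 < 7 < 8 < 9 < 10 < 11 < 12 < 13 < 14 on the vertex set. Then K (dimension 2) consists of the simplices:

  0-simplices (15): [0], [1], [2], [3], [4], [5], [6], [7], [8], [9], [10], [11], [12], [13], [14]
  1-simplices (24): (24 of them)
  2-simplices (8): [0,1,4], [0,1,6], [0,4,11], [0,6,11], [1,4,10], [1,6,10], [4,10,11], [6,10,11]

giving chain groups C_0 ≅ Z^15, C_1 ≅ Z^24, C_2 ≅ Z^8.

The boundary map ∂_1: C_1 → C_0 sends each edge [p,q] (with p < q) to q − p. For instance
  ∂[0,4] = [4] − [0].
The 15×24 boundary matrix has rank 13 and Smith normal form diag(1,1,1,1,1,1,1,1,1,1,1,1,1).

Boundary ∂_2: C_2 → C_1 acts by ∂[p,q,r] = [q,r] − [p,r] + [p,q]. For instance
  ∂[0,1,4] = [1,4] − [0,4] + [0,1],
  ∂[0,4,11] = [4,11] − [0,11] + [0,4].
As a 24×8 matrix over Z this has rank 7, with invariant factors (1,1,1,1,1,1,1).

Reading off H_k = ker ∂_k / im ∂_{k+1}:

  H_2: rank ker ∂_2 − rank ∂_3 = (8 − 7) − 0 = 1, and there is no ∂_3, so H_2 = Z.

(K is a triangulation of the disjoint union of a wedge of 4 circles and the 2-sphere S^2.)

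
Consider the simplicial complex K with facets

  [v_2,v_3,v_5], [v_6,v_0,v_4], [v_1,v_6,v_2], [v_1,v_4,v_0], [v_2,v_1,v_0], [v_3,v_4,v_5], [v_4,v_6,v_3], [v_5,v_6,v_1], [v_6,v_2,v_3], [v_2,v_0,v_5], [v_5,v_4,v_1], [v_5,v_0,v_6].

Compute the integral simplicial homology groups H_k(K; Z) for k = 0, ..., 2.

H_0 ≅ Z,  H_1 ≅ Z/2,  H_2 = 0.

Take the total order v_0 < v_1 < v_2 < v_3 < v_4 < v_5 < v_6 on the vertex set. Then K (dimension 2) consists of the simplices:

  0-simplices (7): [v_0], [v_1], [v_2], [v_3], [v_4], [v_5], [v_6]
  1-simplices (18): (18 of them)
  2-simplices (12): (12 of them)

giving chain groups C_0 ≅ Z^7, C_1 ≅ Z^18, C_2 ≅ Z^12.

Boundary ∂_1: C_1 → C_0 is given by ∂[p,q] = [q] − [p].
This gives a 7×18 integer matrix of rank 6; reducing to Smith normal form yields diagonal entries (1,1,1,1,1,1).

Boundary ∂_2: C_2 → C_1 sends each 2-simplex [p,q,r] to [q,r] − [p,r] + [p,q]. For instance
  ∂[v_0,v_4,v_6] = [v_4,v_6] − [v_0,v_6] + [v_0,v_4],
  ∂[v_0,v_2,v_5] = [v_2,v_5] − [v_0,v_5] + [v_0,v_2].
As a 18×12 matrix over Z this has rank 12, with invariant factors (1,1,1,1,1,1,1,1,1,1,1,2).

Reading off H_k = ker ∂_k / im ∂_{k+1}:

  H_0: rank C_0 − rank ∂_1 = 7 − 6 = 1, and the invariant factors of ∂_1 are all 1, so H_0 = Z.
  H_1: rank ker ∂_1 − rank ∂_2 = (18 − 6) − 12 = 0, and ∂_2 has invariant factor 2 > 1, so H_1 = Z/2.
  H_2: rank ker ∂_2 − rank ∂_3 = (12 − 12) − 0 = 0, and there is no ∂_3, so H_2 = 0.

As a check, the Euler characteristic is 7 − 18 + 12 = 1, which agrees with 1 − 0 + 0 = 1.
(K is a triangulation of the real projective plane RP^2.)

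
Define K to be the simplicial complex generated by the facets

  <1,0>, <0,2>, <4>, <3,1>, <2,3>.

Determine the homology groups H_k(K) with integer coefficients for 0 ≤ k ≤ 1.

Order the vertices as 0 < 1 < 2 < 3 < 4. Listing each simplex with vertices in this order, K has dimension 1 with simplices:

  0-simplices (5): [0], [1], [2], [3], [4]
  1-simplices (4): [0,1], [0,2], [1,3], [2,3]

Hence C_0 ≅ Z^5, C_1 ≅ Z^4.

Boundary ∂_1: C_1 → C_0 sends each edge [p,q] (with p < q) to q − p. For instance
  ∂[0,2] = [2] − [0].
This gives a 5×4 integer matrix of rank 3; reducing to Smith normal form yields diagonal entries (1,1,1).

Now H_k = ker ∂_k / im ∂_{k+1}, so:

  H_0: rank C_0 − rank ∂_1 = 5 − 3 = 2, and the invariant factors of ∂_1 are all 1, so H_0 ≅ Z^2.
  H_1: rank ker ∂_1 − rank ∂_2 = (4 − 3) − 0 = 1, and there is no ∂_2, so H_1 ≅ Z.

H_0 = Z^2,  H_1 = Z.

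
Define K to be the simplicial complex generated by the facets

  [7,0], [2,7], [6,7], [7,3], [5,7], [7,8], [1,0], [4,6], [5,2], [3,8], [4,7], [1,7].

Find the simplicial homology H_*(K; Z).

H_0 ≅ Z,  H_1 ≅ Z^4.

Take the total order 0 < 1 < 2 < 3 < 4 < 5 < 6 < 7 < 8 on the vertex set. Then K (dimension 1) consists of the simplices:

  0-simplices (9): [0], [1], [2], [3], [4], [5], [6], [7], [8]
  1-simplices (12): [0,1], [0,7], [1,7], [2,5], [2,7], [3,7], [3,8], [4,6], [4,7], [5,7], [6,7], [7,8]

giving chain groups C_0 ≅ Z^9, C_1 ≅ Z^12.

∂_1: C_1 → C_0 sends each edge [p,q] (with p < q) to q − p. For instance
  ∂[3,8] = [8] − [3].
The resulting 9×12 matrix has rank 8, and its Smith normal form has invariant factors (1,1,1,1,1,1,1,1).

From H_k ≅ ker(∂_k) / im(∂_{k+1}) we obtain:

  H_0: rank C_0 − rank ∂_1 = 9 − 8 = 1, and the invariant factors of ∂_1 are all 1, so H_0 = Z.
  H_1: rank ker ∂_1 − rank ∂_2 = (12 − 8) − 0 = 4, and there is no ∂_2, so H_1 = Z^4.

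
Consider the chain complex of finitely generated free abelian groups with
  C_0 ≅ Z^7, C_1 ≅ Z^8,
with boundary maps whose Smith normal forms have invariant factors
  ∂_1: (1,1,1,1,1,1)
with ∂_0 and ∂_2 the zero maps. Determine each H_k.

H_0: b_0 = 7 − 0 − 6 = 1; torsion from ∂_1 factors > 1: none. So H_0 = Z.
H_1: b_1 = 8 − 6 − 0 = 2; torsion from ∂_2 factors > 1: none. So H_1 = Z^2.

H_0 = Z,  H_1 = Z^2.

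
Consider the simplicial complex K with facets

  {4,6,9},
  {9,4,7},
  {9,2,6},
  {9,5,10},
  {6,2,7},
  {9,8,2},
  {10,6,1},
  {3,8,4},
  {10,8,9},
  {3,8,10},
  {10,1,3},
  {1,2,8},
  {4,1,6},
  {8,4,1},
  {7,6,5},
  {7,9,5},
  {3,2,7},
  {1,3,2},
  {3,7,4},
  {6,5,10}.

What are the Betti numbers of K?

K has 10 vertices, 30 edges, 20 triangles.
rank ∂_0 = 0, rank ∂_1 = 9 ⇒ b_0 = 10 − 0 − 9 = 1; all invariant factors of ∂_1 are 1 so no torsion. So H_0 ≅ Z.
rank ∂_1 = 9, rank ∂_2 = 20 ⇒ b_1 = 30 − 9 − 20 = 1; ∂_2 has invariant factor(s) [2] giving torsion. So H_1 ≅ Z ⊕ Z/2.
rank ∂_2 = 20, rank ∂_3 = 0 ⇒ b_2 = 20 − 20 − 0 = 0. So H_2 ≅ 0.

b_0 = 1, b_1 = 1, b_2 = 0.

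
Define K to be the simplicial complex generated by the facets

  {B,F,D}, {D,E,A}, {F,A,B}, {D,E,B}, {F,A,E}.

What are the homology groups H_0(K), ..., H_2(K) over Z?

H_0 ≅ Z,  H_1 ≅ Z,  H_2 = 0.

Take the total order A < B < D < E < F on the vertex set. Then K (dimension 2) consists of the simplices:

  0-simplices (5): A, B, D, E, F
  1-simplices (10): AB, AD, AE, AF, BD, BE, BF, DE, DF, EF
  2-simplices (5): ABF, ADE, AEF, BDE, BDF

giving chain groups C_0 ≅ Z^5, C_1 ≅ Z^10, C_2 ≅ Z^5.

∂_1: C_1 → C_0 maps an edge to its endpoints' difference, ∂[p,q] = q − p.
This gives a 5×10 integer matrix of rank 4; reducing to Smith normal form yields diagonal entries (1,1,1,1).

The boundary map ∂_2: C_2 → C_1 acts by ∂[p,q,r] = [q,r] − [p,r] + [p,q]. For instance
  ∂BDE = DE − BE + BD,
  ∂ADE = DE − AE + AD.
The 10×5 boundary matrix has rank 5 and Smith normal form diag(1,1,1,1,1).

Now H_k = ker ∂_k / im ∂_{k+1}, so:

  H_0: rank C_0 − rank ∂_1 = 5 − 4 = 1, and the invariant factors of ∂_1 are all 1, so H_0 ≅ Z.
  H_1: rank ker ∂_1 − rank ∂_2 = (10 − 4) − 5 = 1, and the invariant factors of ∂_2 are all 1, so H_1 ≅ Z.
  H_2: rank ker ∂_2 − rank ∂_3 = (5 − 5) − 0 = 0, and there is no ∂_3, so H_2 ≅ 0.

As a check, the Euler characteristic is 5 − 10 + 5 = 0, which agrees with 1 − 1 + 0 = 0.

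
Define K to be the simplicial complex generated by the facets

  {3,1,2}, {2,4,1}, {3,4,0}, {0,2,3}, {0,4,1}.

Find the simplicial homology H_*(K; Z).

Fix the vertex order 0 < 1 < 2 < 3 < 4 and write every simplex with vertices in increasing order. Then dim K = 2 and the simplices of K are:

  0-simplices (5): [0], [1], [2], [3], [4]
  1-simplices (10): [0,1], [0,2], [0,3], [0,4], [1,2], [1,3], [1,4], [2,3], [2,4], [3,4]
  2-simplices (5): [0,1,4], [0,2,3], [0,3,4], [1,2,3], [1,2,4]

Hence C_0 ≅ Z^5, C_1 ≅ Z^10, C_2 ≅ Z^5.

The boundary map ∂_1: C_1 → C_0 sends each edge [p,q] (with p < q) to q − p.
As a 5×10 matrix over Z this has rank 4, with invariant factors (1,1,1,1).

Boundary ∂_2: C_2 → C_1 maps a triangle to the signed sum of its edges. For instance
  ∂[0,3,4] = [3,4] − [0,4] + [0,3],
  ∂[0,1,4] = [1,4] − [0,4] + [0,1].
This gives a 10×5 integer matrix of rank 5; reducing to Smith normal form yields diagonal entries (1,1,1,1,1).

From H_k ≅ ker(∂_k) / im(∂_{k+1}) we obtain:

  H_0: rank C_0 − rank ∂_1 = 5 − 4 = 1, and the invariant factors of ∂_1 are all 1, so H_0 ≅ Z.
  H_1: rank ker ∂_1 − rank ∂_2 = (10 − 4) − 5 = 1, and the invariant factors of ∂_2 are all 1, so H_1 ≅ Z.
  H_2: rank ker ∂_2 − rank ∂_3 = (5 − 5) − 0 = 0, and there is no ∂_3, so H_2 ≅ 0.

(K is a triangulation of the Möbius band.)

H_0 = Z,  H_1 = Z,  H_2 = 0.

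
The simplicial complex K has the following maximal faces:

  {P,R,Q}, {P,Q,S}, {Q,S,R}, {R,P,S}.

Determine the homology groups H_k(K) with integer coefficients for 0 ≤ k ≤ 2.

H_0 ≅ Z,  H_1 = 0,  H_2 ≅ Z.

Order the vertices as P < Q < R < S. Listing each simplex with vertices in this order, K has dimension 2 with simplices:

  0-simplices (4): P, Q, R, S
  1-simplices (6): PQ, PR, PS, QR, QS, RS
  2-simplices (4): PQR, PQS, PRS, QRS

so the chain groups are C_0 ≅ Z^4, C_1 ≅ Z^6, C_2 ≅ Z^4.

∂_1: C_1 → C_0 sends each edge [p,q] (with p < q) to q − p.
The 4×6 boundary matrix has rank 3 and Smith normal form diag(1,1,1).

The boundary map ∂_2: C_2 → C_1 maps a triangle to the signed sum of its edges. For instance
  ∂PRS = RS − PS + PR,
  ∂PQS = QS − PS + PQ.
As a 6×4 matrix over Z this has rank 3, with invariant factors (1,1,1).

Reading off H_k = ker ∂_k / im ∂_{k+1}:

  H_0: rank C_0 − rank ∂_1 = 4 − 3 = 1, and the invariant factors of ∂_1 are all 1, so H_0 = Z.
  H_1: rank ker ∂_1 − rank ∂_2 = (6 − 3) − 3 = 0, and the invariant factors of ∂_2 are all 1, so H_1 = 0.
  H_2: rank ker ∂_2 − rank ∂_3 = (4 − 3) − 0 = 1, and there is no ∂_3, so H_2 = Z.

As a check, the Euler characteristic is 4 − 6 + 4 = 2, which agrees with 1 − 0 + 1 = 2.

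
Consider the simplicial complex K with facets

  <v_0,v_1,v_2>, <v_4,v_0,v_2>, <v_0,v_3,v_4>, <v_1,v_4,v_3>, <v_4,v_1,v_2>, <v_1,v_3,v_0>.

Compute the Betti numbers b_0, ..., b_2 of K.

Fix the vertex order v_0 < v_1 < v_2 < v_3 < v_4 and write every simplex with vertices in increasing order. Then dim K = 2 and the simplices of K are:

  0-simplices (5): [v_0], [v_1], [v_2], [v_3], [v_4]
  1-simplices (9): [v_0,v_1], [v_0,v_2], [v_0,v_3], [v_0,v_4], [v_1,v_2], [v_1,v_3], [v_1,v_4], [v_2,v_4], [v_3,v_4]
  2-simplices (6): [v_0,v_1,v_2], [v_0,v_1,v_3], [v_0,v_2,v_4], [v_0,v_3,v_4], [v_1,v_2,v_4], [v_1,v_3,v_4]

giving chain groups C_0 ≅ Z^5, C_1 ≅ Z^9, C_2 ≅ Z^6.

∂_1: C_1 → C_0 maps an edge to its endpoints' difference, ∂[p,q] = q − p. For instance
  ∂[v_0,v_1] = [v_1] − [v_0].
This gives a 5×9 integer matrix of rank 4; reducing to Smith normal form yields diagonal entries (1,1,1,1).

Boundary ∂_2: C_2 → C_1 sends each 2-simplex [p,q,r] to [q,r] − [p,r] + [p,q]. For instance
  ∂[v_0,v_2,v_4] = [v_2,v_4] − [v_0,v_4] + [v_0,v_2],
  ∂[v_1,v_3,v_4] = [v_3,v_4] − [v_1,v_4] + [v_1,v_3].
The resulting 9×6 matrix has rank 5, and its Smith normal form has invariant factors (1,1,1,1,1).

Computing H_k = (kernel of ∂_k) / (image of ∂_{k+1}):

  H_0: rank C_0 − rank ∂_1 = 5 − 4 = 1, and the invariant factors of ∂_1 are all 1, so H_0 = Z.
  H_1: rank ker ∂_1 − rank ∂_2 = (9 − 4) − 5 = 0, and the invariant factors of ∂_2 are all 1, so H_1 = 0.
  H_2: rank ker ∂_2 − rank ∂_3 = (6 − 5) − 0 = 1, and there is no ∂_3, so H_2 = Z.

Hence the Betti numbers are b_0 = 1, b_1 = 0, b_2 = 1.

b_0 = 1, b_1 = 0, b_2 = 1.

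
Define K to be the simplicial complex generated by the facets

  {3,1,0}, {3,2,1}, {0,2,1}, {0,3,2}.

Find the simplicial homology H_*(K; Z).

Fix the vertex order 0 < 1 < 2 < 3 and write every simplex with vertices in increasing order. Then dim K = 2 and the simplices of K are:

  0-simplices (4): [0], [1], [2], [3]
  1-simplices (6): [0,1], [0,2], [0,3], [1,2], [1,3], [2,3]
  2-simplices (4): [0,1,2], [0,1,3], [0,2,3], [1,2,3]

Hence C_0 ≅ Z^4, C_1 ≅ Z^6, C_2 ≅ Z^4.

∂_1: C_1 → C_0 maps an edge to its endpoints' difference, ∂[p,q] = q − p.
The resulting 4×6 matrix has rank 3, and its Smith normal form has invariant factors (1,1,1).

∂_2: C_2 → C_1 maps a triangle to the signed sum of its edges. For instance
  ∂[0,1,3] = [1,3] − [0,3] + [0,1],
  ∂[0,1,2] = [1,2] − [0,2] + [0,1].
The resulting 6×4 matrix has rank 3, and its Smith normal form has invariant factors (1,1,1).

Reading off H_k = ker ∂_k / im ∂_{k+1}:

  H_0: rank C_0 − rank ∂_1 = 4 − 3 = 1, and the invariant factors of ∂_1 are all 1, so H_0 ≅ Z.
  H_1: rank ker ∂_1 − rank ∂_2 = (6 − 3) − 3 = 0, and the invariant factors of ∂_2 are all 1, so H_1 ≅ 0.
  H_2: rank ker ∂_2 − rank ∂_3 = (4 − 3) − 0 = 1, and there is no ∂_3, so H_2 ≅ Z.

As a check, the Euler characteristic is 4 − 6 + 4 = 2, which agrees with 1 − 0 + 1 = 2.
(K is a triangulation of the 2-sphere S^2.)

H_0 ≅ Z,  H_1 = 0,  H_2 ≅ Z.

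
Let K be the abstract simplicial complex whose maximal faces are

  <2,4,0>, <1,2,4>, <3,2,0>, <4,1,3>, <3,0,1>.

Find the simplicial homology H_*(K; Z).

H_0 ≅ Z,  H_1 ≅ Z,  H_2 = 0.

Fix the vertex order 0 < 1 < 2 < 3 < 4 and write every simplex with vertices in increasing order. Then dim K = 2 and the simplices of K are:

  0-simplices (5): [0], [1], [2], [3], [4]
  1-simplices (10): [0,1], [0,2], [0,3], [0,4], [1,2], [1,3], [1,4], [2,3], [2,4], [3,4]
  2-simplices (5): [0,1,3], [0,2,3], [0,2,4], [1,2,4], [1,3,4]

giving chain groups C_0 ≅ Z^5, C_1 ≅ Z^10, C_2 ≅ Z^5.

∂_1: C_1 → C_0 maps an edge to its endpoints' difference, ∂[p,q] = q − p. For instance
  ∂[0,3] = [3] − [0].
The resulting 5×10 matrix has rank 4, and its Smith normal form has invariant factors (1,1,1,1).

Boundary ∂_2: C_2 → C_1 sends each 2-simplex [p,q,r] to [q,r] − [p,r] + [p,q]. For instance
  ∂[0,2,4] = [2,4] − [0,4] + [0,2],
  ∂[1,2,4] = [2,4] − [1,4] + [1,2].
The resulting 10×5 matrix has rank 5, and its Smith normal form has invariant factors (1,1,1,1,1).

Now H_k = ker ∂_k / im ∂_{k+1}, so:

  H_0: rank C_0 − rank ∂_1 = 5 − 4 = 1, and the invariant factors of ∂_1 are all 1, so H_0 = Z.
  H_1: rank ker ∂_1 − rank ∂_2 = (10 − 4) − 5 = 1, and the invariant factors of ∂_2 are all 1, so H_1 = Z.
  H_2: rank ker ∂_2 − rank ∂_3 = (5 − 5) − 0 = 0, and there is no ∂_3, so H_2 = 0.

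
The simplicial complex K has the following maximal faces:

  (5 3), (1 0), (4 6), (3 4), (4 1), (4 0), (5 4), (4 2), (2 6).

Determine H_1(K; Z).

Take the total order 0 < 1 < 2 < 3 < 4 < 5 < 6 on the vertex set. Then K (dimension 1) consists of the simplices:

  0-simplices (7): [0], [1], [2], [3], [4], [5], [6]
  1-simplices (9): [0,1], [0,4], [1,4], [2,4], [2,6], [3,4], [3,5], [4,5], [4,6]

Hence C_0 ≅ Z^7, C_1 ≅ Z^9.

The boundary map ∂_1: C_1 → C_0 is given by ∂[p,q] = [q] − [p].
This gives a 7×9 integer matrix of rank 6; reducing to Smith normal form yields diagonal entries (1,1,1,1,1,1).

From H_k ≅ ker(∂_k) / im(∂_{k+1}) we obtain:

  H_1: rank ker ∂_1 − rank ∂_2 = (9 − 6) − 0 = 3, and there is no ∂_2, so H_1 ≅ Z^3.

(K is a triangulation of a wedge of 3 circles.)

H_1 = Z^3.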